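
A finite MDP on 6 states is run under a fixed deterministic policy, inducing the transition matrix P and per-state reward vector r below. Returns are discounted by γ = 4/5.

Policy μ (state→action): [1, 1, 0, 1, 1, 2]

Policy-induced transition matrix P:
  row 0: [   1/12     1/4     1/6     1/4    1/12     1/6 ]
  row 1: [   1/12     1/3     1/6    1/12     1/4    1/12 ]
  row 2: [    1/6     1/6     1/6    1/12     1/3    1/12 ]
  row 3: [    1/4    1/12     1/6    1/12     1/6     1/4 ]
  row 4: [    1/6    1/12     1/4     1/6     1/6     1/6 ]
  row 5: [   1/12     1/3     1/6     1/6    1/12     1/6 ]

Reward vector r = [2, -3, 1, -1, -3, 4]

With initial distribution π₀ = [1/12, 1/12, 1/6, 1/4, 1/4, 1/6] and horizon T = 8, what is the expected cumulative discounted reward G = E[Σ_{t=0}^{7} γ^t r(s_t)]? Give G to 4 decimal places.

t=0: π = [0.0833, 0.0833, 0.1667, 0.2500, 0.2500, 0.1667], E[r] = -0.2500, γ^t·E[r] = -0.250000, running G = -0.250000
t=1: π = [0.1597, 0.1736, 0.1875, 0.1319, 0.1806, 0.1667], E[r] = -0.0208, γ^t·E[r] = -0.016667, running G = -0.266667
t=2: π = [0.1360, 0.2106, 0.1817, 0.1389, 0.1852, 0.1476], E[r] = -0.2824, γ^t·E[r] = -0.180741, running G = -0.447407
t=3: π = [0.1371, 0.2107, 0.1821, 0.1337, 0.1909, 0.1455], E[r] = -0.3001, γ^t·E[r] = -0.153630, running G = -0.601037
t=4: π = [0.1367, 0.2104, 0.1826, 0.1342, 0.1910, 0.1451], E[r] = -0.3022, γ^t·E[r] = -0.123793, running G = -0.724830
t=5: π = [0.1368, 0.2102, 0.1826, 0.1341, 0.1911, 0.1451], E[r] = -0.3015, γ^t·E[r] = -0.098801, running G = -0.823631
t=6: π = [0.1368, 0.2102, 0.1826, 0.1342, 0.1911, 0.1451], E[r] = -0.3014, γ^t·E[r] = -0.078999, running G = -0.902630
t=7: π = [0.1368, 0.2102, 0.1826, 0.1342, 0.1911, 0.1451], E[r] = -0.3013, γ^t·E[r] = -0.063192, running G = -0.965822

G = -0.9658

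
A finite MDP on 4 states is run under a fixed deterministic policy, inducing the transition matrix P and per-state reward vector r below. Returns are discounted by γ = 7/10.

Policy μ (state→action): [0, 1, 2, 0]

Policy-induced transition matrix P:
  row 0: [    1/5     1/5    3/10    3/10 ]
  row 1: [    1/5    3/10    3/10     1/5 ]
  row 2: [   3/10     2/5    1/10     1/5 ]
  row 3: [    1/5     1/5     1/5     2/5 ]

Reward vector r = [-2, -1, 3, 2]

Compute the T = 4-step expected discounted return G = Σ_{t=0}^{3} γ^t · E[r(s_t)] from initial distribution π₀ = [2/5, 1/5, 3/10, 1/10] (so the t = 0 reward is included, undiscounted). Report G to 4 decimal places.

t=0: π = [0.4000, 0.2000, 0.3000, 0.1000], E[r] = 0.1000, γ^t·E[r] = 0.100000, running G = 0.100000
t=1: π = [0.2300, 0.2800, 0.2300, 0.2600], E[r] = 0.4700, γ^t·E[r] = 0.329000, running G = 0.429000
t=2: π = [0.2230, 0.2740, 0.2280, 0.2750], E[r] = 0.5140, γ^t·E[r] = 0.251860, running G = 0.680860
t=3: π = [0.2228, 0.2730, 0.2269, 0.2773], E[r] = 0.5167, γ^t·E[r] = 0.177228, running G = 0.858088

G = 0.8581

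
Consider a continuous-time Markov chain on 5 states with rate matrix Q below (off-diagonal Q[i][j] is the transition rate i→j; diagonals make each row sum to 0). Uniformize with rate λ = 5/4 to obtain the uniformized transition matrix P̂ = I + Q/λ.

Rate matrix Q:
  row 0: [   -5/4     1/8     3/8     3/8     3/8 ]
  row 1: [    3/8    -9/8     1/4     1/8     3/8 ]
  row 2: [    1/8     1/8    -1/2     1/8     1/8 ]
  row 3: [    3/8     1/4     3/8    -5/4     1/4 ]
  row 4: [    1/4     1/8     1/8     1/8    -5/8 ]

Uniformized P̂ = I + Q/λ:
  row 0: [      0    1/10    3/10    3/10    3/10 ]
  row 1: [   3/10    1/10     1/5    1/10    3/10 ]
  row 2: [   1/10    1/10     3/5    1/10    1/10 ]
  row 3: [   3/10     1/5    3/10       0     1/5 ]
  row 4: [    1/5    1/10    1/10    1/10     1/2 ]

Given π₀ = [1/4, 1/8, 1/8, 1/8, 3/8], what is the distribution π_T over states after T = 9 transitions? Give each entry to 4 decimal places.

π = [0.1582, 0.1120, 0.3334, 0.1197, 0.2768]

t=0: π = [0.2500, 0.1250, 0.1250, 0.1250, 0.3750]
t=1: π = [0.1625, 0.1125, 0.2500, 0.1375, 0.3375]
t=2: π = [0.1675, 0.1138, 0.2963, 0.1188, 0.3038]
t=3: π = [0.1601, 0.1119, 0.3168, 0.1216, 0.2896]
t=4: π = [0.1597, 0.1122, 0.3259, 0.1199, 0.2824]
t=5: π = [0.1587, 0.1120, 0.3301, 0.1199, 0.2793]
t=6: π = [0.1584, 0.1120, 0.3320, 0.1197, 0.2779]
t=7: π = [0.1583, 0.1120, 0.3328, 0.1197, 0.2772]
t=8: π = [0.1582, 0.1120, 0.3332, 0.1197, 0.2769]
t=9: π = [0.1582, 0.1120, 0.3334, 0.1197, 0.2768]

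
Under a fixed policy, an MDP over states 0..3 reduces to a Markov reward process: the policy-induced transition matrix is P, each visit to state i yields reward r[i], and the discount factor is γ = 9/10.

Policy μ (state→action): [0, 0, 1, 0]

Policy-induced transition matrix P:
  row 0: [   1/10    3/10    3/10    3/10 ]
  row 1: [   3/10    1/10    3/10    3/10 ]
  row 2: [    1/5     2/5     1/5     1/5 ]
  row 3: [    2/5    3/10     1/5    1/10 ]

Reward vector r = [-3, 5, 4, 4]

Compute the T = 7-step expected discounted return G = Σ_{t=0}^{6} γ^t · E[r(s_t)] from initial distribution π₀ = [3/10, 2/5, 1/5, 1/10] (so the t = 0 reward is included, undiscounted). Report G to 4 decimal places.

G = 13.0563

t=0: π = [0.3000, 0.4000, 0.2000, 0.1000], E[r] = 2.3000, γ^t·E[r] = 2.300000, running G = 2.300000
t=1: π = [0.2300, 0.2400, 0.2700, 0.2600], E[r] = 2.6300, γ^t·E[r] = 2.367000, running G = 4.667000
t=2: π = [0.2530, 0.2790, 0.2470, 0.2210], E[r] = 2.5080, γ^t·E[r] = 2.031480, running G = 6.698480
t=3: π = [0.2468, 0.2689, 0.2532, 0.2311], E[r] = 2.5413, γ^t·E[r] = 1.852608, running G = 8.551088
t=4: π = [0.2484, 0.2715, 0.2516, 0.2285], E[r] = 2.5325, γ^t·E[r] = 1.661593, running G = 10.212681
t=5: π = [0.2480, 0.2708, 0.2520, 0.2292], E[r] = 2.5348, γ^t·E[r] = 1.496791, running G = 11.709471
t=6: π = [0.2481, 0.2710, 0.2519, 0.2290], E[r] = 2.5342, γ^t·E[r] = 1.346792, running G = 13.056263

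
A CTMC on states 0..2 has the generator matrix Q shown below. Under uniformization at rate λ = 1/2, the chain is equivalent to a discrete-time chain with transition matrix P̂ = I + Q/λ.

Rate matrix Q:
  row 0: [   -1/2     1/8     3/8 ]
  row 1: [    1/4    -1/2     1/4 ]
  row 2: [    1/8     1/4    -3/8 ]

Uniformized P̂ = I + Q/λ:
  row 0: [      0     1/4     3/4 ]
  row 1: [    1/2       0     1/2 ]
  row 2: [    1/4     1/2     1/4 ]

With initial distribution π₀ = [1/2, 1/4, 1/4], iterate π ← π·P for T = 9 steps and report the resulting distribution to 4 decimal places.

t=0: π = [0.5000, 0.2500, 0.2500]
t=1: π = [0.1875, 0.2500, 0.5625]
t=2: π = [0.2656, 0.3281, 0.4063]
t=3: π = [0.2656, 0.2695, 0.4648]
t=4: π = [0.2510, 0.2988, 0.4502]
t=5: π = [0.2620, 0.2878, 0.4502]
t=6: π = [0.2565, 0.2906, 0.4529]
t=7: π = [0.2585, 0.2906, 0.4509]
t=8: π = [0.2580, 0.2901, 0.4519]
t=9: π = [0.2580, 0.2905, 0.4515]

π = [0.2580, 0.2905, 0.4515]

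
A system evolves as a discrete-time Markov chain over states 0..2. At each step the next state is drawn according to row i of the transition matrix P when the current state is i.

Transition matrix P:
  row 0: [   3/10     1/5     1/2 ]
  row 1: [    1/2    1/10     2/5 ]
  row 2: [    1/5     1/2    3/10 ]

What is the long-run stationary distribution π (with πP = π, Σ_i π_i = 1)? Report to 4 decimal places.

Balance equations π_j = Σ_i π_i·P[i][j]:
  π_0 = 3/10·π_0 + 1/2·π_1 + 1/5·π_2
  π_1 = 1/5·π_0 + 1/10·π_1 + 1/2·π_2
  normalize: π_0 + π_1 + π_2 = 1
Solving the linear system gives exactly π = [43/135, 13/45, 53/135].

π = [0.3185, 0.2889, 0.3926]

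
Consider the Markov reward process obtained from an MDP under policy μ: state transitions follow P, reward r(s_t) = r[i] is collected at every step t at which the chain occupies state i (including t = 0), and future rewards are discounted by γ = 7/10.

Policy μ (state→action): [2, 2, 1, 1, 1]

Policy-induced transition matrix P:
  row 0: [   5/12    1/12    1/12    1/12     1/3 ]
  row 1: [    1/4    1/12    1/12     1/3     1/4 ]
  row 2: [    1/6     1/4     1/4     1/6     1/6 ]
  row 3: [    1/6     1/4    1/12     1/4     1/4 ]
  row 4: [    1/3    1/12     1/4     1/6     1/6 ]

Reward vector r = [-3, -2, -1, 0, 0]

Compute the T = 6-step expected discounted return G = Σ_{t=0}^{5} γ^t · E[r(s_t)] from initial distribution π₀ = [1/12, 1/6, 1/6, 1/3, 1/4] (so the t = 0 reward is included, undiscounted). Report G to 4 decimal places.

G = -3.1955

t=0: π = [0.0833, 0.1667, 0.1667, 0.3333, 0.2500], E[r] = -0.7500, γ^t·E[r] = -0.750000, running G = -0.750000
t=1: π = [0.2431, 0.1667, 0.1528, 0.2153, 0.2222], E[r] = -1.2153, γ^t·E[r] = -0.850694, running G = -1.600694
t=2: π = [0.2784, 0.1447, 0.1458, 0.1921, 0.2390], E[r] = -1.2703, γ^t·E[r] = -0.622425, running G = -2.223119
t=3: π = [0.2881, 0.1397, 0.1475, 0.1836, 0.2411], E[r] = -1.2912, γ^t·E[r] = -0.442893, running G = -2.666012
t=4: π = [0.2905, 0.1385, 0.1481, 0.1812, 0.2416], E[r] = -1.2967, γ^t·E[r] = -0.311340, running G = -2.977352
t=5: π = [0.2911, 0.1382, 0.1483, 0.1806, 0.2417], E[r] = -1.2981, γ^t·E[r] = -0.218167, running G = -3.195519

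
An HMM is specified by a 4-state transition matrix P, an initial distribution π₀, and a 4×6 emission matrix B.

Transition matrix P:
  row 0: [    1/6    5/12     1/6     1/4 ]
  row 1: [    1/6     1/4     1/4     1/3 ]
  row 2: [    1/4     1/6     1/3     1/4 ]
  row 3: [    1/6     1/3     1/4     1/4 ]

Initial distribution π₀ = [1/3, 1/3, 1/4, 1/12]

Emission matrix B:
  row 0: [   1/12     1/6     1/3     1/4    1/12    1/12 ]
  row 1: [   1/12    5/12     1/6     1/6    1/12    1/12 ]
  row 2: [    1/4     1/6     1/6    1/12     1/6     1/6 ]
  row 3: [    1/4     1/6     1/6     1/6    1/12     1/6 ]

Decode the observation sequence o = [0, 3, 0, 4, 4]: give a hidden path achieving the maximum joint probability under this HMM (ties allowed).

path = [2, 0, 3, 2, 2]

t=0: δ = [2.778e-02, 2.778e-02, 6.250e-02, 2.083e-02]  (obs o_0=0)
t=1: δ = [3.906e-03, 1.929e-03, 1.736e-03, 2.604e-03]  ψ = [2, 0, 2, 2]  (obs o_1=3)
t=2: δ = [5.425e-05, 1.356e-04, 1.628e-04, 2.441e-04]  ψ = [0, 0, 0, 0]  (obs o_2=0)
t=3: δ = [3.391e-06, 6.782e-06, 1.017e-05, 5.086e-06]  ψ = [2, 3, 3, 3]  (obs o_3=4)
t=4: δ = [2.119e-07, 1.413e-07, 5.651e-07, 2.119e-07]  ψ = [2, 1, 2, 2]  (obs o_4=4)
backtrack: best end state = 2; path = [2, 0, 3, 2, 2]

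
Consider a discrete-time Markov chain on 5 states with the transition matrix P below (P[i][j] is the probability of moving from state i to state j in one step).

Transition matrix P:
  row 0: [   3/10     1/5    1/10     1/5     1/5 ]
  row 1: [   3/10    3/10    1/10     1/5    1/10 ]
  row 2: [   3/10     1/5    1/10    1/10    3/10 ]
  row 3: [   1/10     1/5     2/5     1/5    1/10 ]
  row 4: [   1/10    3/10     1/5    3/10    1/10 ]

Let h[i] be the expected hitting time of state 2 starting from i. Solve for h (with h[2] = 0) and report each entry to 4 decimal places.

First-step conditioning: h[2] = 0; for i ≠ 2, h[i] = 1 + Σ_k P[i][k]·h[k].
  h[0] = 1 + 3/10·h[0] + 1/5·h[1] + 1/5·h[3] + 1/5·h[4]
  h[1] = 1 + 3/10·h[0] + 3/10·h[1] + 1/5·h[3] + 1/10·h[4]
  h[3] = 1 + 1/10·h[0] + 1/5·h[1] + 1/5·h[3] + 1/10·h[4]
  h[4] = 1 + 1/10·h[0] + 3/10·h[1] + 3/10·h[3] + 1/10·h[4]
Solving the 4×4 linear system over states ≠ 2 gives exactly h = [10090/1799, 1460/257, 0, 7180/1799, 8920/1799] (h[2] = 0 is the target).

h = [5.6087, 5.6809, 0.0000, 3.9911, 4.9583]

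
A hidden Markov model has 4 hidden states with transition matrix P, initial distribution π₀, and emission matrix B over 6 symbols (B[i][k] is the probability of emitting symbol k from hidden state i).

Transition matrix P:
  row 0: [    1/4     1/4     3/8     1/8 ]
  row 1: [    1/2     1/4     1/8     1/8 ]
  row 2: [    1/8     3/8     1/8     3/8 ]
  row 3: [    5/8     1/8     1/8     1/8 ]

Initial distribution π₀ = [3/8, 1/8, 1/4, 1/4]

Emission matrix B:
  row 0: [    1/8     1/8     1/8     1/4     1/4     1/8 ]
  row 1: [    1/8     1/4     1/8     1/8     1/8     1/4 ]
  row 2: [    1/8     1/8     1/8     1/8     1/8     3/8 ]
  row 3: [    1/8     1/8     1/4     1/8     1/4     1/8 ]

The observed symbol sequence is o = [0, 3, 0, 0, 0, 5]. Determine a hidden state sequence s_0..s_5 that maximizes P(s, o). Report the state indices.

path = [3, 0, 2, 3, 0, 2]

t=0: δ = [4.688e-02, 1.562e-02, 3.125e-02, 3.125e-02]  (obs o_0=0)
t=1: δ = [4.883e-03, 1.465e-03, 2.197e-03, 1.465e-03]  ψ = [3, 0, 0, 2]  (obs o_1=3)
t=2: δ = [1.526e-04, 1.526e-04, 2.289e-04, 1.030e-04]  ψ = [0, 0, 0, 2]  (obs o_2=0)
t=3: δ = [9.537e-06, 1.073e-05, 7.153e-06, 1.073e-05]  ψ = [1, 2, 0, 2]  (obs o_3=0)
t=4: δ = [8.382e-07, 3.353e-07, 4.470e-07, 3.353e-07]  ψ = [3, 1, 0, 2]  (obs o_4=0)
t=5: δ = [2.619e-08, 5.239e-08, 1.179e-07, 2.095e-08]  ψ = [0, 0, 0, 2]  (obs o_5=5)
backtrack: best end state = 2; path = [3, 0, 2, 3, 0, 2]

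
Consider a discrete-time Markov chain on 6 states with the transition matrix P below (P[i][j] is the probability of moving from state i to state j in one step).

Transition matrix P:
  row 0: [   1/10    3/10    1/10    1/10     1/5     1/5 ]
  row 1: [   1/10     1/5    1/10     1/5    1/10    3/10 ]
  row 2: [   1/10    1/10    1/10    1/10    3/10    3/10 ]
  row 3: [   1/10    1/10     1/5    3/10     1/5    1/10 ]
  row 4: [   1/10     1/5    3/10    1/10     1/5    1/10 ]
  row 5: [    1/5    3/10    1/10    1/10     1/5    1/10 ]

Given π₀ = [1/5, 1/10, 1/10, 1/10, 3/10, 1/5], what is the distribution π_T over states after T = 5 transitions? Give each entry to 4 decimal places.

t=0: π = [0.2000, 0.1000, 0.1000, 0.1000, 0.3000, 0.2000]
t=1: π = [0.1200, 0.2200, 0.1700, 0.1300, 0.2000, 0.1600]
t=2: π = [0.1160, 0.1980, 0.1530, 0.1480, 0.1950, 0.1900]
t=3: π = [0.1190, 0.2005, 0.1538, 0.1494, 0.1955, 0.1818]
t=4: π = [0.1182, 0.1998, 0.1540, 0.1499, 0.1953, 0.1828]
t=5: π = [0.1183, 0.1997, 0.1541, 0.1500, 0.1954, 0.1826]

π = [0.1183, 0.1997, 0.1541, 0.1500, 0.1954, 0.1826]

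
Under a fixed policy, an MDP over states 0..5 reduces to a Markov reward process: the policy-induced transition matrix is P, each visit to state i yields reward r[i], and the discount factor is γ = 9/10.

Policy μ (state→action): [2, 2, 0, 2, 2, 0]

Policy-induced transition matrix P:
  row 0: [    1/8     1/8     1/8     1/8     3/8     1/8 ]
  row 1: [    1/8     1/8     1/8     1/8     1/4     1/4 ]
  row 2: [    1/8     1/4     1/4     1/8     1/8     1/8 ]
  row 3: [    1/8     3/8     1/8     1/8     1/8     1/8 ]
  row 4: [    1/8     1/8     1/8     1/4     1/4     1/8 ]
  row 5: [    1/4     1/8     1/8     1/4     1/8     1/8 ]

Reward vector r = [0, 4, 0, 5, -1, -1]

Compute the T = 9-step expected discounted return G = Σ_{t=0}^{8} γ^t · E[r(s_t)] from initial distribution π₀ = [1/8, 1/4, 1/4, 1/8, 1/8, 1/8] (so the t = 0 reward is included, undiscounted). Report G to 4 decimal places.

G = 7.6311

t=0: π = [0.1250, 0.2500, 0.2500, 0.1250, 0.1250, 0.1250], E[r] = 1.3750, γ^t·E[r] = 1.375000, running G = 1.375000
t=1: π = [0.1406, 0.1875, 0.1563, 0.1563, 0.2031, 0.1563], E[r] = 1.1719, γ^t·E[r] = 1.054688, running G = 2.429688
t=2: π = [0.1445, 0.1836, 0.1445, 0.1699, 0.2090, 0.1484], E[r] = 1.2266, γ^t·E[r] = 0.993516, running G = 3.423203
t=3: π = [0.1436, 0.1855, 0.1431, 0.1697, 0.2102, 0.1479], E[r] = 1.2324, γ^t·E[r] = 0.898436, running G = 4.321639
t=4: π = [0.1435, 0.1853, 0.1429, 0.1698, 0.2104, 0.1482], E[r] = 1.2315, γ^t·E[r] = 0.807991, running G = 5.129630
t=5: π = [0.1435, 0.1853, 0.1429, 0.1698, 0.2103, 0.1482], E[r] = 1.2318, γ^t·E[r] = 0.727372, running G = 5.857002
t=6: π = [0.1435, 0.1853, 0.1429, 0.1698, 0.2103, 0.1482], E[r] = 1.2318, γ^t·E[r] = 0.654634, running G = 6.511637
t=7: π = [0.1435, 0.1853, 0.1429, 0.1698, 0.2103, 0.1482], E[r] = 1.2318, γ^t·E[r] = 0.589167, running G = 7.100803
t=8: π = [0.1435, 0.1853, 0.1429, 0.1698, 0.2103, 0.1482], E[r] = 1.2318, γ^t·E[r] = 0.530251, running G = 7.631055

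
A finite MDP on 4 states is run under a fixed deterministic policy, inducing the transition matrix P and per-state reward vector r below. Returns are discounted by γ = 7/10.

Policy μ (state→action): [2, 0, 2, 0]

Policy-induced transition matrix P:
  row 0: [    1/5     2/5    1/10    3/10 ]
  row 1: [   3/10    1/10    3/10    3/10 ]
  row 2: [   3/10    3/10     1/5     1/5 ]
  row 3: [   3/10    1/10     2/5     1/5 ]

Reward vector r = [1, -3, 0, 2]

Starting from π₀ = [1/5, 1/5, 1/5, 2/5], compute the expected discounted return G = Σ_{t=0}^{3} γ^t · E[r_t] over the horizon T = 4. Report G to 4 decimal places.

t=0: π = [0.2000, 0.2000, 0.2000, 0.4000], E[r] = 0.4000, γ^t·E[r] = 0.400000, running G = 0.400000
t=1: π = [0.2800, 0.2000, 0.2800, 0.2400], E[r] = 0.1600, γ^t·E[r] = 0.112000, running G = 0.512000
t=2: π = [0.2720, 0.2400, 0.2400, 0.2480], E[r] = 0.0480, γ^t·E[r] = 0.023520, running G = 0.535520
t=3: π = [0.2728, 0.2296, 0.2464, 0.2512], E[r] = 0.0864, γ^t·E[r] = 0.029635, running G = 0.565155

G = 0.5652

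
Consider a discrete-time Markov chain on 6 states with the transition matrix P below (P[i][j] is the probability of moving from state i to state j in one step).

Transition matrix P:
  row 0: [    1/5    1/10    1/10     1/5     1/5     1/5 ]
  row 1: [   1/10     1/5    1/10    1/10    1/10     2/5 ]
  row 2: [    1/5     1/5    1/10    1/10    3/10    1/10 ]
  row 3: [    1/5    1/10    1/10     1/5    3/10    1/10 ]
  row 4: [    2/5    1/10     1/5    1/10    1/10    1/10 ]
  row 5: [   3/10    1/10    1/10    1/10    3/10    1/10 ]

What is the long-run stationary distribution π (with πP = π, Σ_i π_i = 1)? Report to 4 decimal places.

Balance equations π_j = Σ_i π_i·P[i][j]:
  π_0 = 1/5·π_0 + 1/10·π_1 + 1/5·π_2 + 1/5·π_3 + 2/5·π_4 + 3/10·π_5
  π_1 = 1/10·π_0 + 1/5·π_1 + 1/5·π_2 + 1/10·π_3 + 1/10·π_4 + 1/10·π_5
  π_2 = 1/10·π_0 + 1/10·π_1 + 1/10·π_2 + 1/10·π_3 + 1/5·π_4 + 1/10·π_5
  π_3 = 1/5·π_0 + 1/10·π_1 + 1/10·π_2 + 1/5·π_3 + 1/10·π_4 + 1/10·π_5
  π_4 = 1/5·π_0 + 1/10·π_1 + 3/10·π_2 + 3/10·π_3 + 1/10·π_4 + 3/10·π_5
  normalize: π_0 + π_1 + π_2 + π_3 + π_4 + π_5 = 1
Solving the linear system gives exactly π = [26737/108911, 13564/108911, 13165/108911, 15072/108911, 22739/108911, 17634/108911].

π = [0.2455, 0.1245, 0.1209, 0.1384, 0.2088, 0.1619]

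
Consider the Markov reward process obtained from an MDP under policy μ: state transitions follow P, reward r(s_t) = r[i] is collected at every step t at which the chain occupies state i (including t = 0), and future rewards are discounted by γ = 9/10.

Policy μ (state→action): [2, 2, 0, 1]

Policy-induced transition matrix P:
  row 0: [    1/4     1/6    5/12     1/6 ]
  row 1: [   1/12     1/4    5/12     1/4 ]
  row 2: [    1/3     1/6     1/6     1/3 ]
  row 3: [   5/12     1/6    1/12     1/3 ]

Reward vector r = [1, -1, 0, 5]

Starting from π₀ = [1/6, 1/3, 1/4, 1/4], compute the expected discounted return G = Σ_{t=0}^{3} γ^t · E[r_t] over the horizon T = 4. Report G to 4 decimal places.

G = 4.6462

t=0: π = [0.1667, 0.3333, 0.2500, 0.2500], E[r] = 1.0833, γ^t·E[r] = 1.083333, running G = 1.083333
t=1: π = [0.2569, 0.1944, 0.2708, 0.2778], E[r] = 1.4514, γ^t·E[r] = 1.306250, running G = 2.389583
t=2: π = [0.2865, 0.1829, 0.2564, 0.2743], E[r] = 1.4751, γ^t·E[r] = 1.194844, running G = 3.584427
t=3: π = [0.2866, 0.1819, 0.2611, 0.2704], E[r] = 1.4565, γ^t·E[r] = 1.061754, running G = 4.646181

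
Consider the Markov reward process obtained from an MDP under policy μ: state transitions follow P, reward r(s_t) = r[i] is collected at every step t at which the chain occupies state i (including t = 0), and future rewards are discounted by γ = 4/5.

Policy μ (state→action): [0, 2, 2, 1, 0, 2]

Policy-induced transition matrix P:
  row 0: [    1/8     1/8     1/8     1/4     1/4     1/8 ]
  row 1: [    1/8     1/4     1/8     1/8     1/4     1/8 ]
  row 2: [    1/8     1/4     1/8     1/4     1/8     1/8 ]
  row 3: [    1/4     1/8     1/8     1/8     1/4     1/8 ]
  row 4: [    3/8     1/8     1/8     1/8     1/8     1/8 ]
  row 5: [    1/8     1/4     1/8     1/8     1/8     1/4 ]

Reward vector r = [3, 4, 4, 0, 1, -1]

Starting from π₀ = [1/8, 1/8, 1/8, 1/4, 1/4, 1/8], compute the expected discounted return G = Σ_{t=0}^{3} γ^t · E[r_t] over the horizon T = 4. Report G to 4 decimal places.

G = 5.1429

t=0: π = [0.1250, 0.1250, 0.1250, 0.2500, 0.2500, 0.1250], E[r] = 1.5000, γ^t·E[r] = 1.500000, running G = 1.500000
t=1: π = [0.2188, 0.1719, 0.1250, 0.1563, 0.1875, 0.1406], E[r] = 1.8906, γ^t·E[r] = 1.512500, running G = 3.012500
t=2: π = [0.1914, 0.1797, 0.1250, 0.1680, 0.1934, 0.1426], E[r] = 1.8438, γ^t·E[r] = 1.180000, running G = 4.192500
t=3: π = [0.1943, 0.1809, 0.1250, 0.1646, 0.1924, 0.1428], E[r] = 1.8562, γ^t·E[r] = 0.950375, running G = 5.142875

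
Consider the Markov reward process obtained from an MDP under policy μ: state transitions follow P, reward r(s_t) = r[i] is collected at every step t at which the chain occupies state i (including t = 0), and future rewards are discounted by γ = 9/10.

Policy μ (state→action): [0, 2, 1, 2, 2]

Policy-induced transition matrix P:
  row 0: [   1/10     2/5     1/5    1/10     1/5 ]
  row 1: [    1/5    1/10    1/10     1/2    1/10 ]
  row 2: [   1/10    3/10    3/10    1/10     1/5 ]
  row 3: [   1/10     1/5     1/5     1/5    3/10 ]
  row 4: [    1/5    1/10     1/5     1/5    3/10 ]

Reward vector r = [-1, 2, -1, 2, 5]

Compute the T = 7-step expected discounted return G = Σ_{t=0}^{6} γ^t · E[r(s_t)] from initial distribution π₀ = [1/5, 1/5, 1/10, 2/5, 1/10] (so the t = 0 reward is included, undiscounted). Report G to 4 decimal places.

t=0: π = [0.2000, 0.2000, 0.1000, 0.4000, 0.1000], E[r] = 1.4000, γ^t·E[r] = 1.400000, running G = 1.400000
t=1: π = [0.1300, 0.2200, 0.1900, 0.2300, 0.2300], E[r] = 1.7300, γ^t·E[r] = 1.557000, running G = 2.957000
t=2: π = [0.1450, 0.2000, 0.1970, 0.2340, 0.2240], E[r] = 1.6460, γ^t·E[r] = 1.333260, running G = 4.290260
t=3: π = [0.1424, 0.2063, 0.1997, 0.2258, 0.2258], E[r] = 1.6511, γ^t·E[r] = 1.203652, running G = 5.493912
t=4: π = [0.1432, 0.2052, 0.1993, 0.2277, 0.2245], E[r] = 1.6459, γ^t·E[r] = 1.079901, running G = 6.573813
t=5: π = [0.1430, 0.2056, 0.1994, 0.2273, 0.2247], E[r] = 1.6469, γ^t·E[r] = 0.972496, running G = 7.546309
t=6: π = [0.1430, 0.2055, 0.1994, 0.2274, 0.2246], E[r] = 1.6467, γ^t·E[r] = 0.875120, running G = 8.421429

G = 8.4214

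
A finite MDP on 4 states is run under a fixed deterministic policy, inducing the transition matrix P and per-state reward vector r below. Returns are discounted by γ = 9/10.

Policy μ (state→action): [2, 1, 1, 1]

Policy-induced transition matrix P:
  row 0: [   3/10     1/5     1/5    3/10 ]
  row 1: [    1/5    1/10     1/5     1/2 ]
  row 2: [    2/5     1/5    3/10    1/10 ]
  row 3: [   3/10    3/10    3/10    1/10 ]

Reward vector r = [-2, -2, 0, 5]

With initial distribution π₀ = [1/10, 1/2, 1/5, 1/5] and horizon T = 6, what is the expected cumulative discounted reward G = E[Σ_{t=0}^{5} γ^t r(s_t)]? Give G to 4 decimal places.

t=0: π = [0.1000, 0.5000, 0.2000, 0.2000], E[r] = -0.2000, γ^t·E[r] = -0.200000, running G = -0.200000
t=1: π = [0.2700, 0.1700, 0.2400, 0.3200], E[r] = 0.7200, γ^t·E[r] = 0.648000, running G = 0.448000
t=2: π = [0.3070, 0.2150, 0.2560, 0.2220], E[r] = 0.0660, γ^t·E[r] = 0.053460, running G = 0.501460
t=3: π = [0.3041, 0.2007, 0.2478, 0.2474], E[r] = 0.2274, γ^t·E[r] = 0.165775, running G = 0.667235
t=4: π = [0.3047, 0.2047, 0.2495, 0.2411], E[r] = 0.1867, γ^t·E[r] = 0.122520, running G = 0.789755
t=5: π = [0.3045, 0.2036, 0.2491, 0.2428], E[r] = 0.1978, γ^t·E[r] = 0.116795, running G = 0.906550

G = 0.9066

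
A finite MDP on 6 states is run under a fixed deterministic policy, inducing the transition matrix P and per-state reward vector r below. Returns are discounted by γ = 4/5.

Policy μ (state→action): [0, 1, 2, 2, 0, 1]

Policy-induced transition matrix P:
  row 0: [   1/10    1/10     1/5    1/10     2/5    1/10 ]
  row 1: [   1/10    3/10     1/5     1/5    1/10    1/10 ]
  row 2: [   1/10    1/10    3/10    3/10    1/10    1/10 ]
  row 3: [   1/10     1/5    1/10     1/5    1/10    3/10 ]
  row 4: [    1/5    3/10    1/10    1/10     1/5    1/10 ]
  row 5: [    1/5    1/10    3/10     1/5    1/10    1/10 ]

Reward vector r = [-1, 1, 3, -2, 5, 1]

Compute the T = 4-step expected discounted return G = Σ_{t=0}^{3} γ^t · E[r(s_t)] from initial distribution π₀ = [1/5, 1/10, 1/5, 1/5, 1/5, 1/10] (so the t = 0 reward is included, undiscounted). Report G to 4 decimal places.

G = 3.6123

t=0: π = [0.2000, 0.1000, 0.2000, 0.2000, 0.2000, 0.1000], E[r] = 1.2000, γ^t·E[r] = 1.200000, running G = 1.200000
t=1: π = [0.1300, 0.1800, 0.1900, 0.1800, 0.1800, 0.1400], E[r] = 1.3000, γ^t·E[r] = 1.040000, running G = 2.240000
t=2: π = [0.1320, 0.1900, 0.1970, 0.1880, 0.1570, 0.1360], E[r] = 1.1940, γ^t·E[r] = 0.764160, running G = 3.004160
t=3: π = [0.1293, 0.1882, 0.1988, 0.1908, 0.1553, 0.1376], E[r] = 1.1878, γ^t·E[r] = 0.608154, running G = 3.612314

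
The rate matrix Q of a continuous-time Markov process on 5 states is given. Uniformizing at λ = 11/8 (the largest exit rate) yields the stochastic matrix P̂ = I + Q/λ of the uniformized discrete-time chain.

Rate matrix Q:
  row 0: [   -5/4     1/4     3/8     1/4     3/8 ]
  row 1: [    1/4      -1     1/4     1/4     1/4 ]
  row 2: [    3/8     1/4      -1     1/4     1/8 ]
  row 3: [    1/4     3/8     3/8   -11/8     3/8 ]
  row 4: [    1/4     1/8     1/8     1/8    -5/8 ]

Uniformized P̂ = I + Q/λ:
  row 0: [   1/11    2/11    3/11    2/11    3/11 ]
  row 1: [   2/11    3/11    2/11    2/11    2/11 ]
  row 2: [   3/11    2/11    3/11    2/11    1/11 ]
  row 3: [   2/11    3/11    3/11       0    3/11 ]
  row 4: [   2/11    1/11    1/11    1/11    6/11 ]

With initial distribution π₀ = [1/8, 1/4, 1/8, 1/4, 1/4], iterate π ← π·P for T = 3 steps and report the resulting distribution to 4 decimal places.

π = [0.1833, 0.1837, 0.2019, 0.1304, 0.3007]

t=0: π = [0.1250, 0.2500, 0.1250, 0.2500, 0.2500]
t=1: π = [0.1818, 0.2045, 0.2045, 0.1136, 0.2955]
t=2: π = [0.1839, 0.1839, 0.2004, 0.1343, 0.2975]
t=3: π = [0.1833, 0.1837, 0.2019, 0.1304, 0.3007]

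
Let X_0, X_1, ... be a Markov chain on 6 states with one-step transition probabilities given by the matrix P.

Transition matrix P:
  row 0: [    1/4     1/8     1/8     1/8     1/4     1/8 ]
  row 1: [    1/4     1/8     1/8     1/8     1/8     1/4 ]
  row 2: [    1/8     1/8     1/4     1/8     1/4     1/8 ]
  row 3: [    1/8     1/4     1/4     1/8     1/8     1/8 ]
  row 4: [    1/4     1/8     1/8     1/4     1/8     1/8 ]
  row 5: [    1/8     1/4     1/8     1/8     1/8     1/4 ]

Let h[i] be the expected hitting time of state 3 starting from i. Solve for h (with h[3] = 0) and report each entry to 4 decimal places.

First-step conditioning: h[3] = 0; for i ≠ 3, h[i] = 1 + Σ_k P[i][k]·h[k].
  h[0] = 1 + 1/4·h[0] + 1/8·h[1] + 1/8·h[2] + 1/4·h[4] + 1/8·h[5]
  h[1] = 1 + 1/4·h[0] + 1/8·h[1] + 1/8·h[2] + 1/8·h[4] + 1/4·h[5]
  h[2] = 1 + 1/8·h[0] + 1/8·h[1] + 1/4·h[2] + 1/4·h[4] + 1/8·h[5]
  h[4] = 1 + 1/4·h[0] + 1/8·h[1] + 1/8·h[2] + 1/8·h[4] + 1/8·h[5]
  h[5] = 1 + 1/8·h[0] + 1/4·h[1] + 1/8·h[2] + 1/8·h[4] + 1/4·h[5]
Solving the 5×5 linear system over states ≠ 3 gives exactly h = [330/49, 1006/147, 330/49, 0, 880/147, 48/7] (h[3] = 0 is the target).

h = [6.7347, 6.8435, 6.7347, 0.0000, 5.9864, 6.8571]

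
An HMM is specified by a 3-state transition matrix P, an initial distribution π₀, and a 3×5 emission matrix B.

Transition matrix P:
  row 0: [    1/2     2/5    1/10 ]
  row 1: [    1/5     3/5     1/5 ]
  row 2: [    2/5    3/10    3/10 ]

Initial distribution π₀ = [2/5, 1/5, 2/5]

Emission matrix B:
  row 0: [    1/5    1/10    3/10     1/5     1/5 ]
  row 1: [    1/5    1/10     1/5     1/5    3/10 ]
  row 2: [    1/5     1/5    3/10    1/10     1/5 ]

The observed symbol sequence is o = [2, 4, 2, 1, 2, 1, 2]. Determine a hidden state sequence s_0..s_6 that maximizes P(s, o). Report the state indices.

path = [0, 0, 0, 0, 0, 0, 0]

t=0: δ = [1.200e-01, 4.000e-02, 1.200e-01]  (obs o_0=2)
t=1: δ = [1.200e-02, 1.440e-02, 7.200e-03]  ψ = [0, 0, 2]  (obs o_1=4)
t=2: δ = [1.800e-03, 1.728e-03, 8.640e-04]  ψ = [0, 1, 1]  (obs o_2=2)
t=3: δ = [9.000e-05, 1.037e-04, 6.912e-05]  ψ = [0, 1, 1]  (obs o_3=1)
t=4: δ = [1.350e-05, 1.244e-05, 6.221e-06]  ψ = [0, 1, 1]  (obs o_4=2)
t=5: δ = [6.750e-07, 7.465e-07, 4.977e-07]  ψ = [0, 1, 1]  (obs o_5=1)
t=6: δ = [1.012e-07, 8.958e-08, 4.479e-08]  ψ = [0, 1, 1]  (obs o_6=2)
backtrack: best end state = 0; path = [0, 0, 0, 0, 0, 0, 0]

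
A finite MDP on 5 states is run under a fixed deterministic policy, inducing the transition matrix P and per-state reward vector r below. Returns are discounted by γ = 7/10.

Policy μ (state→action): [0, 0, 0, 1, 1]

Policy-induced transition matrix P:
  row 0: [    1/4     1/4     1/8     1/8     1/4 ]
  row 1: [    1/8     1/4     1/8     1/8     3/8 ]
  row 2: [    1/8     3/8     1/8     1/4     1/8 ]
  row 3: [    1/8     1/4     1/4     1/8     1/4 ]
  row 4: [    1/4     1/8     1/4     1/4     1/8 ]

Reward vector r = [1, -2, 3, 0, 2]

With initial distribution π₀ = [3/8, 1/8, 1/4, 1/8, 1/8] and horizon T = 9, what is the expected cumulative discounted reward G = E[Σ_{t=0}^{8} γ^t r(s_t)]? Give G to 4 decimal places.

t=0: π = [0.3750, 0.1250, 0.2500, 0.1250, 0.1250], E[r] = 1.1250, γ^t·E[r] = 1.125000, running G = 1.125000
t=1: π = [0.1875, 0.2656, 0.1563, 0.1719, 0.2188], E[r] = 0.5625, γ^t·E[r] = 0.393750, running G = 1.518750
t=2: π = [0.1758, 0.2422, 0.1738, 0.1719, 0.2363], E[r] = 0.6855, γ^t·E[r] = 0.335918, running G = 1.854668
t=3: π = [0.1765, 0.2422, 0.1760, 0.1763, 0.2290], E[r] = 0.6782, γ^t·E[r] = 0.232630, running G = 2.087298
t=4: π = [0.1757, 0.2434, 0.1757, 0.1756, 0.2296], E[r] = 0.6752, γ^t·E[r] = 0.162116, running G = 2.249414
t=5: π = [0.1757, 0.2433, 0.1757, 0.1757, 0.2298], E[r] = 0.6757, γ^t·E[r] = 0.113558, running G = 2.362972
t=6: π = [0.1757, 0.2432, 0.1757, 0.1757, 0.2297], E[r] = 0.6757, γ^t·E[r] = 0.079495, running G = 2.442467
t=7: π = [0.1757, 0.2432, 0.1757, 0.1757, 0.2297], E[r] = 0.6757, γ^t·E[r] = 0.055645, running G = 2.498112
t=8: π = [0.1757, 0.2432, 0.1757, 0.1757, 0.2297], E[r] = 0.6757, γ^t·E[r] = 0.038951, running G = 2.537063

G = 2.5371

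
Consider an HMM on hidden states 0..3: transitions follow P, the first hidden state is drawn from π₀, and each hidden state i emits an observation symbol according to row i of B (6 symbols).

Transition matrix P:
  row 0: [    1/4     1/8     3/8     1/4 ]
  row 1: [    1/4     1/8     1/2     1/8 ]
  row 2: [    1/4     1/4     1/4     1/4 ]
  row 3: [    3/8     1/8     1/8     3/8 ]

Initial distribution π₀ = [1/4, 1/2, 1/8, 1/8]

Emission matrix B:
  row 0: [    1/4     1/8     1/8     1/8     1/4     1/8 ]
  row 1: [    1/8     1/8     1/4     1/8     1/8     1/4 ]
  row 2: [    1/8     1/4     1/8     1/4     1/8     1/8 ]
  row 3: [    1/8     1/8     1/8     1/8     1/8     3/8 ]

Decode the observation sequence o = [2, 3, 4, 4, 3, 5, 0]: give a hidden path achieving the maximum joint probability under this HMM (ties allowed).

path = [1, 2, 0, 0, 2, 3, 0]

t=0: δ = [3.125e-02, 1.250e-01, 1.562e-02, 1.562e-02]  (obs o_0=2)
t=1: δ = [3.906e-03, 1.953e-03, 1.562e-02, 1.953e-03]  ψ = [1, 1, 1, 1]  (obs o_1=3)
t=2: δ = [9.766e-04, 4.883e-04, 4.883e-04, 4.883e-04]  ψ = [2, 2, 2, 2]  (obs o_2=4)
t=3: δ = [6.104e-05, 1.526e-05, 4.578e-05, 3.052e-05]  ψ = [0, 0, 0, 0]  (obs o_3=4)
t=4: δ = [1.907e-06, 1.431e-06, 5.722e-06, 1.907e-06]  ψ = [0, 2, 0, 0]  (obs o_4=3)
t=5: δ = [1.788e-07, 3.576e-07, 1.788e-07, 5.364e-07]  ψ = [2, 2, 2, 2]  (obs o_5=5)
t=6: δ = [5.029e-08, 8.382e-09, 2.235e-08, 2.515e-08]  ψ = [3, 3, 1, 3]  (obs o_6=0)
backtrack: best end state = 0; path = [1, 2, 0, 0, 2, 3, 0]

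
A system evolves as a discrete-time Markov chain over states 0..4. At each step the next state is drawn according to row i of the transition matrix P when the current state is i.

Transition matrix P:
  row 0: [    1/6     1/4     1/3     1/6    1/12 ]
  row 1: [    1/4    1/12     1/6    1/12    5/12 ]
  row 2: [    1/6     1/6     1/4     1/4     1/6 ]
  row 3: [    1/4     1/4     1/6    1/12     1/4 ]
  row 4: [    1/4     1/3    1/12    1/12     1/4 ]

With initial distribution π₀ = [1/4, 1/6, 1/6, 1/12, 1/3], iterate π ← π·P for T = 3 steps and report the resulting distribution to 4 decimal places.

π = [0.2153, 0.2176, 0.1996, 0.1347, 0.2328]

t=0: π = [0.2500, 0.1667, 0.1667, 0.0833, 0.3333]
t=1: π = [0.2153, 0.2361, 0.1944, 0.1319, 0.2222]
t=2: π = [0.2159, 0.2130, 0.2002, 0.1337, 0.2373]
t=3: π = [0.2153, 0.2176, 0.1996, 0.1347, 0.2328]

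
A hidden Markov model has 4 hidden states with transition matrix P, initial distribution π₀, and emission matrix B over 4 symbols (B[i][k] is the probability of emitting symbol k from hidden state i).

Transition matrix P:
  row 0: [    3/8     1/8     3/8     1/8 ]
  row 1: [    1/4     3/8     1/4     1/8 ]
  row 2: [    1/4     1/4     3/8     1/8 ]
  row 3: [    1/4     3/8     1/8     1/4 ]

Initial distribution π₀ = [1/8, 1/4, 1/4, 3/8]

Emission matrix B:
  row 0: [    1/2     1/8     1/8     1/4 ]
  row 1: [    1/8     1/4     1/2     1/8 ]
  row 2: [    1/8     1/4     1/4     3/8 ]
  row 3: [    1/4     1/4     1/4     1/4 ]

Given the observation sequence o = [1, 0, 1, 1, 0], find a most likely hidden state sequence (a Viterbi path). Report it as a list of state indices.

path = [3, 0, 2, 2, 0]

t=0: δ = [1.562e-02, 6.250e-02, 6.250e-02, 9.375e-02]  (obs o_0=1)
t=1: δ = [1.172e-02, 4.395e-03, 2.930e-03, 5.859e-03]  ψ = [3, 3, 2, 3]  (obs o_1=0)
t=2: δ = [5.493e-04, 5.493e-04, 1.099e-03, 3.662e-04]  ψ = [0, 3, 0, 0]  (obs o_2=1)
t=3: δ = [3.433e-05, 6.866e-05, 1.030e-04, 3.433e-05]  ψ = [2, 2, 2, 2]  (obs o_3=1)
t=4: δ = [1.287e-05, 3.219e-06, 4.828e-06, 3.219e-06]  ψ = [2, 1, 2, 2]  (obs o_4=0)
backtrack: best end state = 0; path = [3, 0, 2, 2, 0]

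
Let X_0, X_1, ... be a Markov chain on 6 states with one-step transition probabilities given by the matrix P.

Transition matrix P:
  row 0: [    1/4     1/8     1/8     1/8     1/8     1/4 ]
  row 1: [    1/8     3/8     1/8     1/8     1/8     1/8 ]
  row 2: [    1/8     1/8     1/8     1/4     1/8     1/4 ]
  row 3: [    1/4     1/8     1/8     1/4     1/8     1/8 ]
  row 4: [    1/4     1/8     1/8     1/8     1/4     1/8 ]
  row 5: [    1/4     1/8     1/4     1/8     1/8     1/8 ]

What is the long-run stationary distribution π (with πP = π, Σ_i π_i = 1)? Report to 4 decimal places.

Balance equations π_j = Σ_i π_i·P[i][j]:
  π_0 = 1/4·π_0 + 1/8·π_1 + 1/8·π_2 + 1/4·π_3 + 1/4·π_4 + 1/4·π_5
  π_1 = 1/8·π_0 + 3/8·π_1 + 1/8·π_2 + 1/8·π_3 + 1/8·π_4 + 1/8·π_5
  π_2 = 1/8·π_0 + 1/8·π_1 + 1/8·π_2 + 1/8·π_3 + 1/8·π_4 + 1/4·π_5
  π_3 = 1/8·π_0 + 1/8·π_1 + 1/4·π_2 + 1/4·π_3 + 1/8·π_4 + 1/8·π_5
  π_4 = 1/8·π_0 + 1/8·π_1 + 1/8·π_2 + 1/8·π_3 + 1/4·π_4 + 1/8·π_5
  normalize: π_0 + π_1 + π_2 + π_3 + π_4 + π_5 = 1
Solving the linear system gives exactly π = [213/1010, 1/6, 443/3030, 3473/21210, 1/7, 257/1515].

π = [0.2109, 0.1667, 0.1462, 0.1637, 0.1429, 0.1696]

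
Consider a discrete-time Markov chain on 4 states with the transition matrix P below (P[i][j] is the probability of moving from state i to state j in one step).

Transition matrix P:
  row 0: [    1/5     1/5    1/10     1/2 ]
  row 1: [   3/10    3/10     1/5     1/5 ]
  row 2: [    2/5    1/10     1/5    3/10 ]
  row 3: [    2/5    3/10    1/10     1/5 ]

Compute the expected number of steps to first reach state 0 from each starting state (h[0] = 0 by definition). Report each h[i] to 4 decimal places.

h = [0.0000, 2.9446, 2.6239, 2.6822]

First-step conditioning: h[0] = 0; for i ≠ 0, h[i] = 1 + Σ_k P[i][k]·h[k].
  h[1] = 1 + 3/10·h[1] + 1/5·h[2] + 1/5·h[3]
  h[2] = 1 + 1/10·h[1] + 1/5·h[2] + 3/10·h[3]
  h[3] = 1 + 3/10·h[1] + 1/10·h[2] + 1/5·h[3]
Solving the 3×3 linear system over states ≠ 0 gives exactly h = [0, 1010/343, 900/343, 920/343] (h[0] = 0 is the target).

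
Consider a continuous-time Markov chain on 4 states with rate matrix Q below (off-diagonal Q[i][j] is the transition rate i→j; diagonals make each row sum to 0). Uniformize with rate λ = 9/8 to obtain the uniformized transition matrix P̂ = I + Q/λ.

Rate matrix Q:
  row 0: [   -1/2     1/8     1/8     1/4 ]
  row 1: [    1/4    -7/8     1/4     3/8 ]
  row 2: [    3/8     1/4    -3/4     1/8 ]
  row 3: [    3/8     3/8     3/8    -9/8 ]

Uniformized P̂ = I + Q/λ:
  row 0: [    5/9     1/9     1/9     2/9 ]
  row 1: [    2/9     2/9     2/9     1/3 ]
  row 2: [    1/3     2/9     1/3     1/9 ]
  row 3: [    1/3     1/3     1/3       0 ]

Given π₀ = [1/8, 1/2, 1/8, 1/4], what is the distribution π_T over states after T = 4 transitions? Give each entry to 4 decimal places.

t=0: π = [0.1250, 0.5000, 0.1250, 0.2500]
t=1: π = [0.3056, 0.2361, 0.2500, 0.2083]
t=2: π = [0.3750, 0.2114, 0.2392, 0.1744]
t=3: π = [0.3932, 0.1999, 0.2265, 0.1804]
t=4: π = [0.3985, 0.1986, 0.2237, 0.1792]

π = [0.3985, 0.1986, 0.2237, 0.1792]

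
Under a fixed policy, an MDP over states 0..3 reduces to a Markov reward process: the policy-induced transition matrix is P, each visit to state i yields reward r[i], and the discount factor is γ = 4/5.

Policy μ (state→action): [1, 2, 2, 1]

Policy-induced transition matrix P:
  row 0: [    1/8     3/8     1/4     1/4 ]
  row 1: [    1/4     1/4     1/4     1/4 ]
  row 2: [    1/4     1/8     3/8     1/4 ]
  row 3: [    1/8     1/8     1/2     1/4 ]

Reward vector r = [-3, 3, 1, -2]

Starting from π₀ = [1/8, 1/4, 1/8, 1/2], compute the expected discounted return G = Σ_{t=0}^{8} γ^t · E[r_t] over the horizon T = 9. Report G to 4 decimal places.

t=0: π = [0.1250, 0.2500, 0.1250, 0.5000], E[r] = -0.5000, γ^t·E[r] = -0.500000, running G = -0.500000
t=1: π = [0.1719, 0.1875, 0.3906, 0.2500], E[r] = -0.0625, γ^t·E[r] = -0.050000, running G = -0.550000
t=2: π = [0.1973, 0.1914, 0.3613, 0.2500], E[r] = -0.1563, γ^t·E[r] = -0.100000, running G = -0.650000
t=3: π = [0.1941, 0.1982, 0.3577, 0.2500], E[r] = -0.1299, γ^t·E[r] = -0.066500, running G = -0.716500
t=4: π = [0.1945, 0.1983, 0.3572, 0.2500], E[r] = -0.1313, γ^t·E[r] = -0.053800, running G = -0.770300
t=5: π = [0.1944, 0.1984, 0.3572, 0.2500], E[r] = -0.1309, γ^t·E[r] = -0.042905, running G = -0.813205
t=6: π = [0.1944, 0.1984, 0.3571, 0.2500], E[r] = -0.1310, γ^t·E[r] = -0.034330, running G = -0.847535
t=7: π = [0.1944, 0.1984, 0.3571, 0.2500], E[r] = -0.1310, γ^t·E[r] = -0.027463, running G = -0.874998
t=8: π = [0.1944, 0.1984, 0.3571, 0.2500], E[r] = -0.1310, γ^t·E[r] = -0.021970, running G = -0.896968

G = -0.8970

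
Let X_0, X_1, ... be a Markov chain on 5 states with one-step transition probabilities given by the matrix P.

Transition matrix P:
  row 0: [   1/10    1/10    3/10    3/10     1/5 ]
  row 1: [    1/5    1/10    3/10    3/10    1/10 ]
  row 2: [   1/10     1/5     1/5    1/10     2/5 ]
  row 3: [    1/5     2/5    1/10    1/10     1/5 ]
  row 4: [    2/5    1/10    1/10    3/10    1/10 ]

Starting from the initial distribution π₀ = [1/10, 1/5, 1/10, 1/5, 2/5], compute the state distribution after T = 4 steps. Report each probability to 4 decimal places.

t=0: π = [0.1000, 0.2000, 0.1000, 0.2000, 0.4000]
t=1: π = [0.2600, 0.1700, 0.1700, 0.2400, 0.1600]
t=2: π = [0.1890, 0.1890, 0.2030, 0.2180, 0.2010]
t=3: π = [0.2010, 0.1857, 0.1959, 0.2158, 0.2016]
t=4: π = [0.2006, 0.1843, 0.1969, 0.2177, 0.2005]

π = [0.2006, 0.1843, 0.1969, 0.2177, 0.2005]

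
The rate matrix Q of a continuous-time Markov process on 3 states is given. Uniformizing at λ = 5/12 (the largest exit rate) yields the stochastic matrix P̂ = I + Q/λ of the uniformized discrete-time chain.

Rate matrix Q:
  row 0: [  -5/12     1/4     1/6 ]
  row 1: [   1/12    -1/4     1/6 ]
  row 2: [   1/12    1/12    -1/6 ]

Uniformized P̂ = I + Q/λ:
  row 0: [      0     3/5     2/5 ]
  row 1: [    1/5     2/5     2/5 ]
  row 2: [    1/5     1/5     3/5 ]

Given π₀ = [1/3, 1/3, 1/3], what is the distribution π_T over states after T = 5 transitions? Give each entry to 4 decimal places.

t=0: π = [0.3333, 0.3333, 0.3333]
t=1: π = [0.1333, 0.4000, 0.4667]
t=2: π = [0.1733, 0.3333, 0.4933]
t=3: π = [0.1653, 0.3360, 0.4987]
t=4: π = [0.1669, 0.3333, 0.4997]
t=5: π = [0.1666, 0.3334, 0.4999]

π = [0.1666, 0.3334, 0.4999]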